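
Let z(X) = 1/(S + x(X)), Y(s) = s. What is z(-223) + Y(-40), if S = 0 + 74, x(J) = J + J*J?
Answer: -1983199/49580 ≈ -40.000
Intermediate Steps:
x(J) = J + J**2
S = 74
z(X) = 1/(74 + X*(1 + X))
z(-223) + Y(-40) = 1/(74 - 223*(1 - 223)) - 40 = 1/(74 - 223*(-222)) - 40 = 1/(74 + 49506) - 40 = 1/49580 - 40 = -1983199/49580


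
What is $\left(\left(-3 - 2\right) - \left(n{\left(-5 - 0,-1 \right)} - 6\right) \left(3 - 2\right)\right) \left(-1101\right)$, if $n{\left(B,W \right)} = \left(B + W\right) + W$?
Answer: $-8808$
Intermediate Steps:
$n{\left(B,W \right)} = B + 2 W$
$\left(\left(-3 - 2\right) - \left(n{\left(-5 - 0,-1 \right)} - 6\right) \left(3 - 2\right)\right) \left(-1101\right) = \left(\left(-3 - 2\right) - \left(\left(\left(-5 - 0\right) + 2 \left(-1\right)\right) - 6\right) \left(3 - 2\right)\right) \left(-1101\right) = \left(\left(-3 - 2\right) - \left(\left(\left(-5 + 0\right) - 2\right) - 6\right) 1\right) \left(-1101\right) = \left(-5 - \left(\left(-5 - 2\right) - 6\right) 1\right) \left(-1101\right) = \left(-5 - \left(-7 - 6\right) 1\right) \left(-1101\right) = \left(-5 - \left(-13\right) 1\right) \left(-1101\right) = \left(-5 - -13\right) \left(-1101\right) = \left(-5 + 13\right) \left(-1101\right) = 8 \left(-1101\right) = -8808$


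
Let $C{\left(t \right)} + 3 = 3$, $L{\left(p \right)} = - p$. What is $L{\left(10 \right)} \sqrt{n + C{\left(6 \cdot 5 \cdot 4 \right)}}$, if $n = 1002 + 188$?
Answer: $- 10 \sqrt{1190} \approx -344.96$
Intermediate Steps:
$C{\left(t \right)} = 0$ ($C{\left(t \right)} = -3 + 3 = 0$)
$n = 1190$
$L{\left(10 \right)} \sqrt{n + C{\left(6 \cdot 5 \cdot 4 \right)}} = \left(-1\right) 10 \sqrt{1190 + 0} = - 10 \sqrt{1190}$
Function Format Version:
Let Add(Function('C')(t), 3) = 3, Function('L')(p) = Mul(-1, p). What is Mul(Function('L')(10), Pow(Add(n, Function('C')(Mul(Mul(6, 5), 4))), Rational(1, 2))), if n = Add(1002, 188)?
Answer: Mul(-10, Pow(1190, Rational(1, 2))) ≈ -344.96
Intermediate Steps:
Function('C')(t) = 0 (Function('C')(t) = Add(-3, 3) = 0)
n = 1190
Mul(Function('L')(10), Pow(Add(n, Function('C')(Mul(Mul(6, 5), 4))), Rational(1, 2))) = Mul(Mul(-1, 10), Pow(Add(1190, 0), Rational(1, 2))) = Mul(-10, Pow(1190, Rational(1, 2)))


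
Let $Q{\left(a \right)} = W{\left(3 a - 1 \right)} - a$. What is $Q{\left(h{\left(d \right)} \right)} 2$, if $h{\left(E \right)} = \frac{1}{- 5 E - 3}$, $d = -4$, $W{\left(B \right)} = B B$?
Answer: $\frac{358}{289} \approx 1.2388$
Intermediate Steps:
$W{\left(B \right)} = B^{2}$
$h{\left(E \right)} = \frac{1}{-3 - 5 E}$
$Q{\left(a \right)} = \left(-1 + 3 a\right)^{2} - a$ ($Q{\left(a \right)} = \left(3 a - 1\right)^{2} - a = \left(-1 + 3 a\right)^{2} - a$)
$Q{\left(h{\left(d \right)} \right)} 2 = \left(\left(-1 + 3 \left(- \frac{1}{3 + 5 \left(-4\right)}\right)\right)^{2} - - \frac{1}{3 + 5 \left(-4\right)}\right) 2 = \left(\left(-1 + 3 \left(- \frac{1}{3 - 20}\right)\right)^{2} - - \frac{1}{3 - 20}\right) 2 = \left(\left(-1 + 3 \left(- \frac{1}{-17}\right)\right)^{2} - - \frac{1}{-17}\right) 2 = \left(\left(-1 + 3 \left(\left(-1\right) \left(- \frac{1}{17}\right)\right)\right)^{2} - \left(-1\right) \left(- \frac{1}{17}\right)\right) 2 = \left(\left(-1 + 3 \cdot \frac{1}{17}\right)^{2} - \frac{1}{17}\right) 2 = \left(\left(-1 + \frac{3}{17}\right)^{2} - \frac{1}{17}\right) 2 = \left(\left(- \frac{14}{17}\right)^{2} - \frac{1}{17}\right) 2 = \left(\frac{196}{289} - \frac{1}{17}\right) 2 = \frac{179}{289} \cdot 2 = \frac{358}{289}$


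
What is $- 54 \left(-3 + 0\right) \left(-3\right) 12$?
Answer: $-5832$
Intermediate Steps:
$- 54 \left(-3 + 0\right) \left(-3\right) 12 = - 54 \left(\left(-3\right) \left(-3\right)\right) 12 = \left(-54\right) 9 \cdot 12 = \left(-486\right) 12 = -5832$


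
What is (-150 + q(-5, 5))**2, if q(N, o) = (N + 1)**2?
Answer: 17956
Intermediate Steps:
q(N, o) = (1 + N)**2
(-150 + q(-5, 5))**2 = (-150 + (1 - 5)**2)**2 = (-150 + (-4)**2)**2 = (-150 + 16)**2 = (-134)**2 = 17956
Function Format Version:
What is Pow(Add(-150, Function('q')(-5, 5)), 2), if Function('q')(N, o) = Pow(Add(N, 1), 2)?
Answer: 17956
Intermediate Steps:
Function('q')(N, o) = Pow(Add(1, N), 2)
Pow(Add(-150, Function('q')(-5, 5)), 2) = Pow(Add(-150, Pow(Add(1, -5), 2)), 2) = Pow(Add(-150, Pow(-4, 2)), 2) = Pow(Add(-150, 16), 2) = Pow(-134, 2) = 17956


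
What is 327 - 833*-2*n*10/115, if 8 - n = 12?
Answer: -5807/23 ≈ -252.48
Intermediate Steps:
n = -4 (n = 8 - 1*12 = 8 - 12 = -4)
327 - 833*-2*n*10/115 = 327 - 833*-2*(-4)*10/115 = 327 - 833*8*10/115 = 327 - 66640/115 = 327 - 833*16/23 = 327 - 13328/23 = -5807/23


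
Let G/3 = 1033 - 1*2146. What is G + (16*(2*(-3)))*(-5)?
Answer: -2859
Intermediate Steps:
G = -3339 (G = 3*(1033 - 1*2146) = 3*(1033 - 2146) = 3*(-1113) = -3339)
G + (16*(2*(-3)))*(-5) = -3339 + (16*(2*(-3)))*(-5) = -3339 + (16*(-6))*(-5) = -3339 - 96*(-5) = -3339 + 480 = -2859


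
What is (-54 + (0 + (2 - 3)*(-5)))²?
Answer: 2401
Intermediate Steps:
(-54 + (0 + (2 - 3)*(-5)))² = (-54 + (0 - 1*(-5)))² = (-54 + (0 + 5))² = (-54 + 5)² = (-49)² = 2401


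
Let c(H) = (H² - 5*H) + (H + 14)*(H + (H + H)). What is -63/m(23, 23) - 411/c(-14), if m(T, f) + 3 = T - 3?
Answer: -23745/4522 ≈ -5.2510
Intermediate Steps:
m(T, f) = -6 + T (m(T, f) = -3 + (T - 3) = -3 + (-3 + T) = -6 + T)
c(H) = H² - 5*H + 3*H*(14 + H) (c(H) = (H² - 5*H) + (14 + H)*(H + 2*H) = (H² - 5*H) + (14 + H)*(3*H) = (H² - 5*H) + 3*H*(14 + H) = H² - 5*H + 3*H*(14 + H))
-63/m(23, 23) - 411/c(-14) = -63/(-6 + 23) - 411*(-1/(14*(37 + 4*(-14)))) = -63/17 - 411*(-1/(14*(37 - 56))) = -63*1/17 - 411/((-14*(-19))) = -63/17 - 411/266 = -23745/4522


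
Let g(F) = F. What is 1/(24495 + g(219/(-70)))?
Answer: 70/1714431 ≈ 4.0830e-5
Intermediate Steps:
1/(24495 + g(219/(-70))) = 1/(24495 + 219/(-70)) = 1/(24495 + 219*(-1/70)) = 1/(24495 - 219/70) = 1/(1714431/70) = 70/1714431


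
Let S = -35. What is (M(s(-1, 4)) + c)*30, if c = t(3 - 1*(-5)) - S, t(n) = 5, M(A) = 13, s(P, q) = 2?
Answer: 1590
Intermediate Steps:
c = 40 (c = 5 - 1*(-35) = 5 + 35 = 40)
(M(s(-1, 4)) + c)*30 = (13 + 40)*30 = 53*30 = 1590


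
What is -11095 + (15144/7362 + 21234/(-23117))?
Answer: -314672488915/28364559 ≈ -11094.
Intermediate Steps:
-11095 + (15144/7362 + 21234/(-23117)) = -11095 + (15144*(1/7362) + 21234*(-1/23117)) = -11095 + (2524/1227 - 21234/23117) = -11095 + 32293190/28364559 = -314672488915/28364559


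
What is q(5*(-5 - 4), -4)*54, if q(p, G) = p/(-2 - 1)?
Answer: 810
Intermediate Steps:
q(p, G) = -p/3 (q(p, G) = p/(-3) = -p/3)
q(5*(-5 - 4), -4)*54 = -5*(-5 - 4)/3*54 = -5*(-9)/3*54 = -⅓*(-45)*54 = 15*54 = 810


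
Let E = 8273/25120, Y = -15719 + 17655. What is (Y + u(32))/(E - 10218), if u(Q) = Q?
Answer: -49436160/256667887 ≈ -0.19261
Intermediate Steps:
Y = 1936
E = 8273/25120 (E = 8273*(1/25120) = 8273/25120 ≈ 0.32934)
(Y + u(32))/(E - 10218) = (1936 + 32)/(8273/25120 - 10218) = 1968/(-256667887/25120) = 1968*(-25120/256667887) = -49436160/256667887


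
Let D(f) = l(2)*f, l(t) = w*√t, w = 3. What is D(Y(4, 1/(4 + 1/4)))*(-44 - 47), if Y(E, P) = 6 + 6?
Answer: -3276*√2 ≈ -4633.0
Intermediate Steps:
Y(E, P) = 12
l(t) = 3*√t
D(f) = 3*f*√2 (D(f) = (3*√2)*f = 3*f*√2)
D(Y(4, 1/(4 + 1/4)))*(-44 - 47) = (3*12*√2)*(-44 - 47) = (36*√2)*(-91) = -3276*√2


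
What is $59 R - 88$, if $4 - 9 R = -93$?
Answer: $\frac{4931}{9} \approx 547.89$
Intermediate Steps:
$R = \frac{97}{9}$ ($R = \frac{4}{9} - - \frac{31}{3} = \frac{4}{9} + \frac{31}{3} = \frac{97}{9} \approx 10.778$)
$59 R - 88 = 59 \cdot \frac{97}{9} - 88 = \frac{5723}{9} - 88 = \frac{4931}{9}$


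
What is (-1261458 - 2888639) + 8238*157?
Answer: -2856731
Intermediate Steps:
(-1261458 - 2888639) + 8238*157 = -4150097 + 1293366 = -2856731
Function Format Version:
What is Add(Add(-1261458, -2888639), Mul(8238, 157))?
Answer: -2856731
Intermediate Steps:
Add(Add(-1261458, -2888639), Mul(8238, 157)) = Add(-4150097, 1293366) = -2856731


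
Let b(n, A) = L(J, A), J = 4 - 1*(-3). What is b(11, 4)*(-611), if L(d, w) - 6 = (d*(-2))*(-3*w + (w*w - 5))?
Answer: -12220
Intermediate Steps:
J = 7 (J = 4 + 3 = 7)
L(d, w) = 6 - 2*d*(-5 + w² - 3*w) (L(d, w) = 6 + (d*(-2))*(-3*w + (w*w - 5)) = 6 + (-2*d)*(-3*w + (w² - 5)) = 6 + (-2*d)*(-3*w + (-5 + w²)) = 6 + (-2*d)*(-5 + w² - 3*w) = 6 - 2*d*(-5 + w² - 3*w))
b(n, A) = 76 - 14*A² + 42*A (b(n, A) = 6 + 10*7 - 2*7*A² + 6*7*A = 6 + 70 - 14*A² + 42*A = 76 - 14*A² + 42*A)
b(11, 4)*(-611) = (76 - 14*4² + 42*4)*(-611) = (76 - 14*16 + 168)*(-611) = (76 - 224 + 168)*(-611) = 20*(-611) = -12220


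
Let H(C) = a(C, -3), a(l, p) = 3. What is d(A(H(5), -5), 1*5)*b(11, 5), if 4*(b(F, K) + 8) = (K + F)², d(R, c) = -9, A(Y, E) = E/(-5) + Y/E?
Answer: -504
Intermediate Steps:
H(C) = 3
A(Y, E) = -E/5 + Y/E (A(Y, E) = E*(-⅕) + Y/E = -E/5 + Y/E)
b(F, K) = -8 + (F + K)²/4 (b(F, K) = -8 + (K + F)²/4 = -8 + (F + K)²/4)
d(A(H(5), -5), 1*5)*b(11, 5) = -9*(-8 + (11 + 5)²/4) = -9*(-8 + (¼)*16²) = -9*(-8 + (¼)*256) = -9*(-8 + 64) = -9*56 = -504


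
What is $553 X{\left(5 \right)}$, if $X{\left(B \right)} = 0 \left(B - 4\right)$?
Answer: $0$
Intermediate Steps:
$X{\left(B \right)} = 0$ ($X{\left(B \right)} = 0 \left(-4 + B\right) = 0$)
$553 X{\left(5 \right)} = 553 \cdot 0 = 0$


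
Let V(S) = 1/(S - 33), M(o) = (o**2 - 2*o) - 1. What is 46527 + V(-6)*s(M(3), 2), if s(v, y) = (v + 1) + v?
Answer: 1814548/39 ≈ 46527.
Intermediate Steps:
M(o) = -1 + o**2 - 2*o
V(S) = 1/(-33 + S)
s(v, y) = 1 + 2*v (s(v, y) = (1 + v) + v = 1 + 2*v)
46527 + V(-6)*s(M(3), 2) = 46527 + (1 + 2*(-1 + 3**2 - 2*3))/(-33 - 6) = 46527 + (1 + 2*(-1 + 9 - 6))/(-39) = 46527 - (1 + 2*2)/39 = 46527 - (1 + 4)/39 = 46527 - 1/39*5 = 46527 - 5/39 = 1814548/39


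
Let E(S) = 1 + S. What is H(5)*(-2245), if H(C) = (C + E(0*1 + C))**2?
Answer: -271645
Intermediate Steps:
H(C) = (1 + 2*C)**2 (H(C) = (C + (1 + (0*1 + C)))**2 = (C + (1 + (0 + C)))**2 = (C + (1 + C))**2 = (1 + 2*C)**2)
H(5)*(-2245) = (1 + 2*5)**2*(-2245) = (1 + 10)**2*(-2245) = 11**2*(-2245) = 121*(-2245) = -271645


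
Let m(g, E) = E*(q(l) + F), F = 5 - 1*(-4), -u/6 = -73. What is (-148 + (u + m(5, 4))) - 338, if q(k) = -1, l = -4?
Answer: -16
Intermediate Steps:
u = 438 (u = -6*(-73) = 438)
F = 9 (F = 5 + 4 = 9)
m(g, E) = 8*E (m(g, E) = E*(-1 + 9) = E*8 = 8*E)
(-148 + (u + m(5, 4))) - 338 = (-148 + (438 + 8*4)) - 338 = (-148 + (438 + 32)) - 338 = (-148 + 470) - 338 = 322 - 338 = -16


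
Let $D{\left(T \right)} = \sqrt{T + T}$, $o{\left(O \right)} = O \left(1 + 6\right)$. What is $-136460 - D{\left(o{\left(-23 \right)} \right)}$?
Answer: $-136460 - i \sqrt{322} \approx -1.3646 \cdot 10^{5} - 17.944 i$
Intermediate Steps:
$o{\left(O \right)} = 7 O$ ($o{\left(O \right)} = O 7 = 7 O$)
$D{\left(T \right)} = \sqrt{2} \sqrt{T}$ ($D{\left(T \right)} = \sqrt{2 T} = \sqrt{2} \sqrt{T}$)
$-136460 - D{\left(o{\left(-23 \right)} \right)} = -136460 - \sqrt{2} \sqrt{7 \left(-23\right)} = -136460 - \sqrt{2} \sqrt{-161} = -136460 - \sqrt{2} i \sqrt{161} = -136460 - i \sqrt{322}$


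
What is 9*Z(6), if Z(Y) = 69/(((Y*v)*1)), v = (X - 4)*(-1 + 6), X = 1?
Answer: -69/10 ≈ -6.9000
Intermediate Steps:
v = -15 (v = (1 - 4)*(-1 + 6) = -3*5 = -15)
Z(Y) = -23/(5*Y) (Z(Y) = 69/(((Y*(-15))*1)) = 69/((-15*Y*1)) = 69/((-15*Y)) = 69*(-1/(15*Y)) = -23/(5*Y))
9*Z(6) = 9*(-23/5/6) = 9*(-23/5*1/6) = 9*(-23/30) = -69/10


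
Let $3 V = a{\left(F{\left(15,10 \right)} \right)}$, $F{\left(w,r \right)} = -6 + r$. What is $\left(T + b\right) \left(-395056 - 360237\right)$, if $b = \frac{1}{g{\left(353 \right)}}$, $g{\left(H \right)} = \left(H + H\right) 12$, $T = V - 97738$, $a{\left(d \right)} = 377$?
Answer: $\frac{208201975463097}{2824} \approx 7.3726 \cdot 10^{10}$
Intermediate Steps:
$V = \frac{377}{3}$ ($V = \frac{1}{3} \cdot 377 = \frac{377}{3} \approx 125.67$)
$T = - \frac{292837}{3}$ ($T = \frac{377}{3} - 97738 = - \frac{292837}{3} \approx -97612.0$)
$g{\left(H \right)} = 24 H$ ($g{\left(H \right)} = 2 H 12 = 24 H$)
$b = \frac{1}{8472}$ ($b = \frac{1}{24 \cdot 353} = \frac{1}{8472} \approx 0.00011804$)
$\left(T + b\right) \left(-395056 - 360237\right) = \left(- \frac{292837}{3} + \frac{1}{8472}\right) \left(-395056 - 360237\right) = \left(- \frac{275657229}{2824}\right) \left(-755293\right) = \frac{208201975463097}{2824}$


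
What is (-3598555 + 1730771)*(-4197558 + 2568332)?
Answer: 3043042255184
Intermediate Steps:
(-3598555 + 1730771)*(-4197558 + 2568332) = -1867784*(-1629226) = 3043042255184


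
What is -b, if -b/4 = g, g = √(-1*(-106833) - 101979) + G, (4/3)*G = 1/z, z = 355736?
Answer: 3/355736 + 4*√4854 ≈ 278.68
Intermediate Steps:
G = 3/1422944 (G = (¾)/355736 = (¾)*(1/355736) = 3/1422944 ≈ 2.1083e-6)
g = 3/1422944 + √4854 (g = √(-1*(-106833) - 101979) + 3/1422944 = √(106833 - 101979) + 3/1422944 = √4854 + 3/1422944 = 3/1422944 + √4854 ≈ 69.671)
b = -3/355736 - 4*√4854 (b = -4*(3/1422944 + √4854) = -3/355736 - 4*√4854 ≈ -278.68)
-b = -(-3/355736 - 4*√4854) = 3/355736 + 4*√4854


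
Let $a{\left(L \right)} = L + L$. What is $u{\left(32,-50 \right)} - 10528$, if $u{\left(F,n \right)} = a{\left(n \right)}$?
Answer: $-10628$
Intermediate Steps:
$a{\left(L \right)} = 2 L$
$u{\left(F,n \right)} = 2 n$
$u{\left(32,-50 \right)} - 10528 = 2 \left(-50\right) - 10528 = -100 - 10528 = -10628$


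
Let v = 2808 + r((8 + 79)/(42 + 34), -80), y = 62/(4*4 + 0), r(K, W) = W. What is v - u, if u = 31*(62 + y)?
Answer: 5487/8 ≈ 685.88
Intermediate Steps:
y = 31/8 (y = 62/(16 + 0) = 62/16 = 62*(1/16) = 31/8 ≈ 3.8750)
v = 2728 (v = 2808 - 80 = 2728)
u = 16337/8 (u = 31*(62 + 31/8) = 31*(527/8) = 16337/8 ≈ 2042.1)
v - u = 2728 - 1*16337/8 = 2728 - 16337/8 = 5487/8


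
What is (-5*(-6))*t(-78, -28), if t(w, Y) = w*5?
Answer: -11700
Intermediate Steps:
t(w, Y) = 5*w
(-5*(-6))*t(-78, -28) = (-5*(-6))*(5*(-78)) = 30*(-390) = -11700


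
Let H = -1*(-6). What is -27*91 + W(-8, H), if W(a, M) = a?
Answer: -2465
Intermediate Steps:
H = 6
-27*91 + W(-8, H) = -27*91 - 8 = -2457 - 8 = -2465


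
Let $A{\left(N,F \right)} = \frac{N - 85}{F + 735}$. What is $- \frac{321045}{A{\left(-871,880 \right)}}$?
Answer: $\frac{518487675}{956} \approx 5.4235 \cdot 10^{5}$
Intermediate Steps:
$A{\left(N,F \right)} = \frac{-85 + N}{735 + F}$
$- \frac{321045}{A{\left(-871,880 \right)}} = - \frac{321045}{\frac{1}{735 + 880} \left(-85 - 871\right)} = - \frac{321045}{\frac{1}{1615} \left(-956\right)} = - \frac{321045}{- \frac{956}{1615}} = \left(-321045\right) \left(- \frac{1615}{956}\right) = \frac{518487675}{956}$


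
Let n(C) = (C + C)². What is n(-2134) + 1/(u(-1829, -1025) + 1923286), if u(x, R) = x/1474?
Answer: 51640435378536114/2834921735 ≈ 1.8216e+7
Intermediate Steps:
u(x, R) = x/1474 (u(x, R) = x*(1/1474) = x/1474)
n(C) = 4*C² (n(C) = (2*C)² = 4*C²)
n(-2134) + 1/(u(-1829, -1025) + 1923286) = 4*(-2134)² + 1/((1/1474)*(-1829) + 1923286) = 4*4553956 + 1/(-1829/1474 + 1923286) = 18215824 + 1/(2834921735/1474) = 18215824 + 1474/2834921735 = 51640435378536114/2834921735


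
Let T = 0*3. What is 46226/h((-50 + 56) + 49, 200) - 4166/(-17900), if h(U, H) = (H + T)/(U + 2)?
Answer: 47165221/3580 ≈ 13175.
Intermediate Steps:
T = 0
h(U, H) = H/(2 + U) (h(U, H) = (H + 0)/(U + 2) = H/(2 + U))
46226/h((-50 + 56) + 49, 200) - 4166/(-17900) = 46226/((200/(2 + ((-50 + 56) + 49)))) - 4166/(-17900) = 46226/((200/(2 + (6 + 49)))) - 4166*(-1/17900) = 46226/((200/(2 + 55))) + 2083/8950 = 46226/((200/57)) + 2083/8950 = 46226/((200*(1/57))) + 2083/8950 = 46226/(200/57) + 2083/8950 = 46226*(57/200) + 2083/8950 = 1317441/100 + 2083/8950 = 47165221/3580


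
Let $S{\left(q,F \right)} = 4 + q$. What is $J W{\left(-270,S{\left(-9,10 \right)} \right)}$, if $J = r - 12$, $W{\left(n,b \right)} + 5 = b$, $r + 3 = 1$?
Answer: $140$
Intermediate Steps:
$r = -2$ ($r = -3 + 1 = -2$)
$W{\left(n,b \right)} = -5 + b$
$J = -14$ ($J = -2 - 12 = -14$)
$J W{\left(-270,S{\left(-9,10 \right)} \right)} = - 14 \left(-5 + \left(4 - 9\right)\right) = - 14 \left(-5 - 5\right) = \left(-14\right) \left(-10\right) = 140$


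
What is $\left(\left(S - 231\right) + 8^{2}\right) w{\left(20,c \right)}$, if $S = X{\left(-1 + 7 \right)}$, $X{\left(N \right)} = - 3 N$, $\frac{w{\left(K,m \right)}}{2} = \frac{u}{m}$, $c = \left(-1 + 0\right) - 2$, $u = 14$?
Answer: $\frac{5180}{3} \approx 1726.7$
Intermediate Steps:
$c = -3$ ($c = -1 - 2 = -3$)
$w{\left(K,m \right)} = \frac{28}{m}$ ($w{\left(K,m \right)} = 2 \frac{14}{m} = \frac{28}{m}$)
$S = -18$ ($S = - 3 \left(-1 + 7\right) = \left(-3\right) 6 = -18$)
$\left(\left(S - 231\right) + 8^{2}\right) w{\left(20,c \right)} = \left(\left(-18 - 231\right) + 8^{2}\right) \frac{28}{-3} = \left(\left(-18 - 231\right) + 64\right) 28 \left(- \frac{1}{3}\right) = \left(-249 + 64\right) \left(- \frac{28}{3}\right) = \left(-185\right) \left(- \frac{28}{3}\right) = \frac{5180}{3}$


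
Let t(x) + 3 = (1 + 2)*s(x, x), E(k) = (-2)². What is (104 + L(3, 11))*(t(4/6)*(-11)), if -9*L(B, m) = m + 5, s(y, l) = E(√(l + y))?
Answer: -10120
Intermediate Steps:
E(k) = 4
s(y, l) = 4
t(x) = 9 (t(x) = -3 + (1 + 2)*4 = -3 + 3*4 = -3 + 12 = 9)
L(B, m) = -5/9 - m/9 (L(B, m) = -(m + 5)/9 = -(5 + m)/9 = -5/9 - m/9)
(104 + L(3, 11))*(t(4/6)*(-11)) = (104 + (-5/9 - ⅑*11))*(9*(-11)) = (104 + (-5/9 - 11/9))*(-99) = (104 - 16/9)*(-99) = (920/9)*(-99) = -10120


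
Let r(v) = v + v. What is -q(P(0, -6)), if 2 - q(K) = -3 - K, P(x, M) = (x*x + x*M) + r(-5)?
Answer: 5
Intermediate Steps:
r(v) = 2*v
P(x, M) = -10 + x² + M*x (P(x, M) = (x*x + x*M) + 2*(-5) = (x² + M*x) - 10 = -10 + x² + M*x)
q(K) = 5 + K (q(K) = 2 - (-3 - K) = 2 + (3 + K) = 5 + K)
-q(P(0, -6)) = -(5 + (-10 + 0² - 6*0)) = -(5 + (-10 + 0 + 0)) = -(5 - 10) = -1*(-5) = 5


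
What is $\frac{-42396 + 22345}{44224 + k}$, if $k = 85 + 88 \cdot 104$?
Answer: $- \frac{20051}{53461} \approx -0.37506$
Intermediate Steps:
$k = 9237$ ($k = 85 + 9152 = 9237$)
$\frac{-42396 + 22345}{44224 + k} = \frac{-42396 + 22345}{44224 + 9237} = - \frac{20051}{53461}$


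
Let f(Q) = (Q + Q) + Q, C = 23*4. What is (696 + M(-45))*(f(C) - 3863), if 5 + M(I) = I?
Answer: -2317202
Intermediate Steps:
C = 92
M(I) = -5 + I
f(Q) = 3*Q (f(Q) = 2*Q + Q = 3*Q)
(696 + M(-45))*(f(C) - 3863) = (696 + (-5 - 45))*(3*92 - 3863) = (696 - 50)*(276 - 3863) = 646*(-3587) = -2317202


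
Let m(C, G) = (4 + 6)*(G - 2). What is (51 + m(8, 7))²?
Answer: 10201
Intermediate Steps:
m(C, G) = -20 + 10*G (m(C, G) = 10*(-2 + G) = -20 + 10*G)
(51 + m(8, 7))² = (51 + (-20 + 10*7))² = (51 + (-20 + 70))² = (51 + 50)² = 101² = 10201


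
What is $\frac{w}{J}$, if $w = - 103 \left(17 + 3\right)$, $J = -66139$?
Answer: $\frac{2060}{66139} \approx 0.031147$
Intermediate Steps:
$w = -2060$ ($w = \left(-103\right) 20 = -2060$)
$\frac{w}{J} = - \frac{2060}{-66139} = \left(-2060\right) \left(- \frac{1}{66139}\right) = \frac{2060}{66139}$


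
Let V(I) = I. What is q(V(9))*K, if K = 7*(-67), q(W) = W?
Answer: -4221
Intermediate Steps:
K = -469
q(V(9))*K = 9*(-469) = -4221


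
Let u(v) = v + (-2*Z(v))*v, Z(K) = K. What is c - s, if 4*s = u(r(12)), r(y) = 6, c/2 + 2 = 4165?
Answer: 16685/2 ≈ 8342.5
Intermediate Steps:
c = 8326 (c = -4 + 2*4165 = -4 + 8330 = 8326)
u(v) = v - 2*v**2 (u(v) = v + (-2*v)*v = v - 2*v**2)
s = -33/2 (s = (6*(1 - 2*6))/4 = (6*(1 - 12))/4 = (6*(-11))/4 = (1/4)*(-66) = -33/2 ≈ -16.500)
c - s = 8326 - 1*(-33/2) = 8326 + 33/2 = 16685/2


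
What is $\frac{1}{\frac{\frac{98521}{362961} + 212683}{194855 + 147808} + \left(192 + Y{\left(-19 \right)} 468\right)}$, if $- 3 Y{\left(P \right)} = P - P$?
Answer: $\frac{124373305143}{23956870320340} \approx 0.0051915$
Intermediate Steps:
$Y{\left(P \right)} = 0$ ($Y{\left(P \right)} = - \frac{P - P}{3} = \left(- \frac{1}{3}\right) 0 = 0$)
$\frac{1}{\frac{\frac{98521}{362961} + 212683}{194855 + 147808} + \left(192 + Y{\left(-19 \right)} 468\right)} = \frac{1}{\frac{\frac{98521}{362961} + 212683}{194855 + 147808} + \left(192 + 0 \cdot 468\right)} = \frac{1}{\frac{98521 \cdot \frac{1}{362961} + 212683}{342663} + \left(192 + 0\right)} = \frac{1}{\left(\frac{98521}{362961} + 212683\right) \frac{1}{342663} + 192} = \frac{1}{\frac{77195732884}{362961} \cdot \frac{1}{342663} + 192} = \frac{1}{\frac{77195732884}{124373305143} + 192} = \frac{1}{\frac{23956870320340}{124373305143}} = \frac{124373305143}{23956870320340}$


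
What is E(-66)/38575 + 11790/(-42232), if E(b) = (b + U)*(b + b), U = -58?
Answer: 118227063/814549700 ≈ 0.14514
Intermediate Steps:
E(b) = 2*b*(-58 + b) (E(b) = (b - 58)*(b + b) = (-58 + b)*(2*b) = 2*b*(-58 + b))
E(-66)/38575 + 11790/(-42232) = (2*(-66)*(-58 - 66))/38575 + 11790/(-42232) = (2*(-66)*(-124))*(1/38575) + 11790*(-1/42232) = 16368*(1/38575) - 5895/21116 = 16368/38575 - 5895/21116 = 118227063/814549700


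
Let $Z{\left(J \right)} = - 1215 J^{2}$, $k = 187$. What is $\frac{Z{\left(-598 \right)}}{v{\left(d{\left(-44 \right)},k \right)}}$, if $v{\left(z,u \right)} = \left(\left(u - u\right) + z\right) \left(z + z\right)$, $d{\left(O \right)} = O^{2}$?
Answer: $- \frac{108622215}{1874048} \approx -57.961$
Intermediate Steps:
$v{\left(z,u \right)} = 2 z^{2}$ ($v{\left(z,u \right)} = \left(0 + z\right) 2 z = z 2 z = 2 z^{2}$)
$\frac{Z{\left(-598 \right)}}{v{\left(d{\left(-44 \right)},k \right)}} = \frac{\left(-1215\right) \left(-598\right)^{2}}{2 \left(\left(-44\right)^{2}\right)^{2}} = \frac{\left(-1215\right) 357604}{2 \cdot 1936^{2}} = - \frac{434488860}{2 \cdot 3748096} = - \frac{434488860}{7496192} = \left(-434488860\right) \frac{1}{7496192} = - \frac{108622215}{1874048}$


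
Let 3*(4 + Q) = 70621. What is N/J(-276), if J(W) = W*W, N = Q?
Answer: 70609/228528 ≈ 0.30897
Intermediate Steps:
Q = 70609/3 (Q = -4 + (1/3)*70621 = -4 + 70621/3 = 70609/3 ≈ 23536.)
N = 70609/3 ≈ 23536.
J(W) = W**2
N/J(-276) = 70609/(3*((-276)**2)) = (70609/3)/76176 = (70609/3)*(1/76176) = 70609/228528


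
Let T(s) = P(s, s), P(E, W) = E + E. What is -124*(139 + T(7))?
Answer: -18972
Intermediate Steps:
P(E, W) = 2*E
T(s) = 2*s
-124*(139 + T(7)) = -124*(139 + 2*7) = -124*(139 + 14) = -124*153 = -18972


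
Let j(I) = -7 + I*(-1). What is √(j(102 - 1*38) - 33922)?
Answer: 3*I*√3777 ≈ 184.37*I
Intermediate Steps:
j(I) = -7 - I
√(j(102 - 1*38) - 33922) = √((-7 - (102 - 1*38)) - 33922) = √((-7 - (102 - 38)) - 33922) = √((-7 - 1*64) - 33922) = √((-7 - 64) - 33922) = √(-71 - 33922) = √(-33993) = 3*I*√3777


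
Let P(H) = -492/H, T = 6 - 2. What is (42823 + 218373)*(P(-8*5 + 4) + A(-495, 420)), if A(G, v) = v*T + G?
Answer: 939260816/3 ≈ 3.1309e+8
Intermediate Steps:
T = 4
A(G, v) = G + 4*v (A(G, v) = v*4 + G = 4*v + G = G + 4*v)
(42823 + 218373)*(P(-8*5 + 4) + A(-495, 420)) = (42823 + 218373)*(-492/(-8*5 + 4) + (-495 + 4*420)) = 261196*(-492/(-40 + 4) + (-495 + 1680)) = 261196*(-492/(-36) + 1185) = 261196*(-492*(-1/36) + 1185) = 261196*(41/3 + 1185) = 261196*(3596/3) = 939260816/3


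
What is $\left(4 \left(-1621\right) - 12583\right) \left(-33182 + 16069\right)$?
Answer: $326293571$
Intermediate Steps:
$\left(4 \left(-1621\right) - 12583\right) \left(-33182 + 16069\right) = \left(-6484 - 12583\right) \left(-17113\right) = \left(-19067\right) \left(-17113\right) = 326293571$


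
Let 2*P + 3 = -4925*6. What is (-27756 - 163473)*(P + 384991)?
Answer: -141591497241/2 ≈ -7.0796e+10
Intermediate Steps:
P = -29553/2 (P = -3/2 + (-4925*6)/2 = -3/2 + (1/2)*(-29550) = -3/2 - 14775 = -29553/2 ≈ -14777.)
(-27756 - 163473)*(P + 384991) = (-27756 - 163473)*(-29553/2 + 384991) = -191229*740429/2 = -141591497241/2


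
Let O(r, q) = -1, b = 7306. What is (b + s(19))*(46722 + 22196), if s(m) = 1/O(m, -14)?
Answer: 503445990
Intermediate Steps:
s(m) = -1 (s(m) = 1/(-1) = -1)
(b + s(19))*(46722 + 22196) = (7306 - 1)*(46722 + 22196) = 7305*68918 = 503445990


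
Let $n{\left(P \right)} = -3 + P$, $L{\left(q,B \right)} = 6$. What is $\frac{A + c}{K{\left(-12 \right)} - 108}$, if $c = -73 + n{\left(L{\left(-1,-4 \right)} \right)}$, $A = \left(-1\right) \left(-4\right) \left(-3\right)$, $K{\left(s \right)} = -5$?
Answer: $\frac{82}{113} \approx 0.72566$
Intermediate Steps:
$A = -12$ ($A = 4 \left(-3\right) = -12$)
$c = -70$ ($c = -73 + \left(-3 + 6\right) = -73 + 3 = -70$)
$\frac{A + c}{K{\left(-12 \right)} - 108} = \frac{-12 - 70}{-5 - 108} = - \frac{82}{-113} = \left(-82\right) \left(- \frac{1}{113}\right) = \frac{82}{113}$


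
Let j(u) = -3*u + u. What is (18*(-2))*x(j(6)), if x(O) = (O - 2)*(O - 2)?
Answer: -7056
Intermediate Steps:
j(u) = -2*u
x(O) = (-2 + O)² (x(O) = (-2 + O)*(-2 + O) = (-2 + O)²)
(18*(-2))*x(j(6)) = (18*(-2))*(-2 - 2*6)² = -36*(-2 - 12)² = -36*(-14)² = -36*196 = -7056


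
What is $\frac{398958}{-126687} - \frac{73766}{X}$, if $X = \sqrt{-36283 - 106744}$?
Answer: $- \frac{132986}{42229} + \frac{73766 i \sqrt{143027}}{143027} \approx -3.1492 + 195.05 i$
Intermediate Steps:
$X = i \sqrt{143027}$ ($X = \sqrt{-143027} = i \sqrt{143027} \approx 378.19 i$)
$\frac{398958}{-126687} - \frac{73766}{X} = \frac{398958}{-126687} - \frac{73766}{i \sqrt{143027}} = 398958 \left(- \frac{1}{126687}\right) - 73766 \left(- \frac{i \sqrt{143027}}{143027}\right) = - \frac{132986}{42229} + \frac{73766 i \sqrt{143027}}{143027}$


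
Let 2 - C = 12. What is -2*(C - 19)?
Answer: 58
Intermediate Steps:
C = -10 (C = 2 - 1*12 = 2 - 12 = -10)
-2*(C - 19) = -2*(-10 - 19) = -2*(-29) = 58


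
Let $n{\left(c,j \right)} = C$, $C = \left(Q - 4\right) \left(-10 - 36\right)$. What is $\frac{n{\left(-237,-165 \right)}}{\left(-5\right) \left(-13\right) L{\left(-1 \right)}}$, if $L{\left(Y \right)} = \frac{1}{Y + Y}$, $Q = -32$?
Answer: $- \frac{3312}{65} \approx -50.954$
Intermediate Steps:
$C = 1656$ ($C = \left(-32 - 4\right) \left(-10 - 36\right) = \left(-36\right) \left(-46\right) = 1656$)
$L{\left(Y \right)} = \frac{1}{2 Y}$
$n{\left(c,j \right)} = 1656$
$\frac{n{\left(-237,-165 \right)}}{\left(-5\right) \left(-13\right) L{\left(-1 \right)}} = \frac{1656}{\left(-5\right) \left(-13\right) \frac{1}{2 \left(-1\right)}} = \frac{1656}{65 \cdot \frac{1}{2} \left(-1\right)} = \frac{1656}{65 \left(- \frac{1}{2}\right)} = \frac{1656}{- \frac{65}{2}} = 1656 \left(- \frac{2}{65}\right) = - \frac{3312}{65}$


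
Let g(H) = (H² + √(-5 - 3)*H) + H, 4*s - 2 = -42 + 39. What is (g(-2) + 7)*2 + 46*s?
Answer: 13/2 - 8*I*√2 ≈ 6.5 - 11.314*I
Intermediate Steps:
s = -¼ (s = ½ + (-42 + 39)/4 = ½ + (¼)*(-3) = ½ - ¾ = -¼ ≈ -0.25000)
g(H) = H + H² + 2*I*H*√2 (g(H) = (H² + √(-8)*H) + H = (H² + (2*I*√2)*H) + H = (H² + 2*I*H*√2) + H = H + H² + 2*I*H*√2)
(g(-2) + 7)*2 + 46*s = (-2*(1 - 2 + 2*I*√2) + 7)*2 + 46*(-¼) = (-2*(-1 + 2*I*√2) + 7)*2 - 23/2 = ((2 - 4*I*√2) + 7)*2 - 23/2 = (9 - 4*I*√2)*2 - 23/2 = (18 - 8*I*√2) - 23/2 = 13/2 - 8*I*√2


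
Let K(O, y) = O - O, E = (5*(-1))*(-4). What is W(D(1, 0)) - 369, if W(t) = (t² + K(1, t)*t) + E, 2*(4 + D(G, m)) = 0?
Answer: -333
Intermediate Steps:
D(G, m) = -4 (D(G, m) = -4 + (½)*0 = -4 + 0 = -4)
E = 20 (E = -5*(-4) = 20)
K(O, y) = 0
W(t) = 20 + t² (W(t) = (t² + 0*t) + 20 = (t² + 0) + 20 = t² + 20 = 20 + t²)
W(D(1, 0)) - 369 = (20 + (-4)²) - 369 = (20 + 16) - 369 = 36 - 369 = -333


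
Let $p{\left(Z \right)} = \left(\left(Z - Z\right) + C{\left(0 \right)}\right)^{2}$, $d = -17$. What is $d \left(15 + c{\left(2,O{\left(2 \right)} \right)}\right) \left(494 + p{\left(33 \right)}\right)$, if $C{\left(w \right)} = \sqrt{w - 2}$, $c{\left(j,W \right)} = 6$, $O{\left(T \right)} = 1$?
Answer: $-175644$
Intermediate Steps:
$C{\left(w \right)} = \sqrt{-2 + w}$
$p{\left(Z \right)} = -2$ ($p{\left(Z \right)} = \left(\left(Z - Z\right) + \sqrt{-2 + 0}\right)^{2} = \left(0 + \sqrt{-2}\right)^{2} = \left(0 + i \sqrt{2}\right)^{2} = \left(i \sqrt{2}\right)^{2} = -2$)
$d \left(15 + c{\left(2,O{\left(2 \right)} \right)}\right) \left(494 + p{\left(33 \right)}\right) = - 17 \left(15 + 6\right) \left(494 - 2\right) = \left(-17\right) 21 \cdot 492 = \left(-357\right) 492 = -175644$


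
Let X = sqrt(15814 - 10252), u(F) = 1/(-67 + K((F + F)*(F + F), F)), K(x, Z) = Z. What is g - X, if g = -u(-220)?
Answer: 1/287 - 3*sqrt(618) ≈ -74.575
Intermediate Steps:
u(F) = 1/(-67 + F)
g = 1/287 (g = -1/(-67 - 220) = -1/(-287) = -1*(-1/287) = 1/287 ≈ 0.0034843)
X = 3*sqrt(618) (X = sqrt(5562) = 3*sqrt(618) ≈ 74.579)
g - X = 1/287 - 3*sqrt(618)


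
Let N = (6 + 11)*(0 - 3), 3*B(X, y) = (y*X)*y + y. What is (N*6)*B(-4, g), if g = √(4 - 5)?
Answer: -408 - 102*I ≈ -408.0 - 102.0*I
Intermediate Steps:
g = I (g = √(-1) = I ≈ 1.0*I)
B(X, y) = y/3 + X*y²/3 (B(X, y) = ((y*X)*y + y)/3 = ((X*y)*y + y)/3 = (X*y² + y)/3 = (y + X*y²)/3 = y/3 + X*y²/3)
N = -51 (N = 17*(-3) = -51)
(N*6)*B(-4, g) = (-51*6)*(I*(1 - 4*I)/3) = -102*I*(1 - 4*I)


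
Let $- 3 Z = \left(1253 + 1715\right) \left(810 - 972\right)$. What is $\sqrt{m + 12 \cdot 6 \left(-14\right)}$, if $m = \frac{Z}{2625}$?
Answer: $\frac{12 i \sqrt{4110}}{25} \approx 30.772 i$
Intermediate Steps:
$Z = 160272$ ($Z = - \frac{\left(1253 + 1715\right) \left(810 - 972\right)}{3} = - \frac{2968 \left(-162\right)}{3} = \left(- \frac{1}{3}\right) \left(-480816\right) = 160272$)
$m = \frac{7632}{125}$ ($m = \frac{160272}{2625} = 160272 \cdot \frac{1}{2625} = \frac{7632}{125} \approx 61.056$)
$\sqrt{m + 12 \cdot 6 \left(-14\right)} = \sqrt{\frac{7632}{125} + 12 \cdot 6 \left(-14\right)} = \sqrt{\frac{7632}{125} + 72 \left(-14\right)} = \sqrt{\frac{7632}{125} - 1008} = \sqrt{- \frac{118368}{125}} = \frac{12 i \sqrt{4110}}{25}$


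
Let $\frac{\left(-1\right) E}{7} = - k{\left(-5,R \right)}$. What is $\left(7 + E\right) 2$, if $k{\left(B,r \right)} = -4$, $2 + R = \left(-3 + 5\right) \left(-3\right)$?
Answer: $-42$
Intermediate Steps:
$R = -8$ ($R = -2 + \left(-3 + 5\right) \left(-3\right) = -2 + 2 \left(-3\right) = -2 - 6 = -8$)
$E = -28$ ($E = - 7 \left(\left(-1\right) \left(-4\right)\right) = \left(-7\right) 4 = -28$)
$\left(7 + E\right) 2 = \left(7 - 28\right) 2 = \left(-21\right) 2 = -42$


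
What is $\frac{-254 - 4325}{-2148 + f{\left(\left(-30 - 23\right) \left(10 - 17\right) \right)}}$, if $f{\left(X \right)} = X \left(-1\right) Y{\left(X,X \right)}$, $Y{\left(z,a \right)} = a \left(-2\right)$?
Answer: $- \frac{4579}{273134} \approx -0.016765$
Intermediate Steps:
$Y{\left(z,a \right)} = - 2 a$
$f{\left(X \right)} = 2 X^{2}$ ($f{\left(X \right)} = X \left(-1\right) \left(- 2 X\right) = - X \left(- 2 X\right) = 2 X^{2}$)
$\frac{-254 - 4325}{-2148 + f{\left(\left(-30 - 23\right) \left(10 - 17\right) \right)}} = \frac{-254 - 4325}{-2148 + 2 \left(\left(-30 - 23\right) \left(10 - 17\right)\right)^{2}} = - \frac{4579}{-2148 + 2 \left(\left(-53\right) \left(-7\right)\right)^{2}} = - \frac{4579}{-2148 + 2 \cdot 371^{2}} = - \frac{4579}{-2148 + 2 \cdot 137641} = - \frac{4579}{-2148 + 275282} = - \frac{4579}{273134}$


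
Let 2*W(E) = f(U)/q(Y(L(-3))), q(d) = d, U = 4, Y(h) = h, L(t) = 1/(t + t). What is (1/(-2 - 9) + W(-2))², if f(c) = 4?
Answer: 17689/121 ≈ 146.19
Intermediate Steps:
L(t) = 1/(2*t)
W(E) = -12 (W(E) = (4/(((½)/(-3))))/2 = (4/(((½)*(-⅓))))/2 = (4/(-⅙))/2 = (4*(-6))/2 = (½)*(-24) = -12)
(1/(-2 - 9) + W(-2))² = (1/(-2 - 9) - 12)² = (1/(-11) - 12)² = (-1/11 - 12)² = (-133/11)² = 17689/121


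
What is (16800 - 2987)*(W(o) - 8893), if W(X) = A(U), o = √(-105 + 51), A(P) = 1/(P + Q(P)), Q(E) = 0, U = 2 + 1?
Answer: -368503214/3 ≈ -1.2283e+8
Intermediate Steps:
U = 3
A(P) = 1/P (A(P) = 1/(P + 0) = 1/P)
o = 3*I*√6 (o = √(-54) = 3*I*√6 ≈ 7.3485*I)
W(X) = ⅓ (W(X) = 1/3 = ⅓)
(16800 - 2987)*(W(o) - 8893) = (16800 - 2987)*(⅓ - 8893) = 13813*(-26678/3) = -368503214/3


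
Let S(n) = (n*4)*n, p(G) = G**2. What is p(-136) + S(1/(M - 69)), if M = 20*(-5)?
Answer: 528264260/28561 ≈ 18496.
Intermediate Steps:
M = -100
S(n) = 4*n**2 (S(n) = (4*n)*n = 4*n**2)
p(-136) + S(1/(M - 69)) = (-136)**2 + 4*(1/(-100 - 69))**2 = 18496 + 4*(1/(-169))**2 = 18496 + 4*(-1/169)**2 = 18496 + 4*(1/28561) = 18496 + 4/28561 = 528264260/28561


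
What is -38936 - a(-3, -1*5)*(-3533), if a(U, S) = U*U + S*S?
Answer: 81186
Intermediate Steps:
a(U, S) = S² + U² (a(U, S) = U² + S² = S² + U²)
-38936 - a(-3, -1*5)*(-3533) = -38936 - ((-1*5)² + (-3)²)*(-3533) = -38936 - ((-5)² + 9)*(-3533) = -38936 - (25 + 9)*(-3533) = -38936 - 34*(-3533) = -38936 - 1*(-120122) = -38936 + 120122 = 81186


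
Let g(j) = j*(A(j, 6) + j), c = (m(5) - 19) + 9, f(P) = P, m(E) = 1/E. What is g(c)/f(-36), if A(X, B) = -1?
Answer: -147/50 ≈ -2.9400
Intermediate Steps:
m(E) = 1/E
c = -49/5 (c = (1/5 - 19) + 9 = (⅕ - 19) + 9 = -94/5 + 9 = -49/5 ≈ -9.8000)
g(j) = j*(-1 + j)
g(c)/f(-36) = -49*(-1 - 49/5)/5/(-36) = -49/5*(-54/5)*(-1/36) = (2646/25)*(-1/36) = -147/50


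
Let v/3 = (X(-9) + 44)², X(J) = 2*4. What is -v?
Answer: -8112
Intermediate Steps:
X(J) = 8
v = 8112 (v = 3*(8 + 44)² = 3*52² = 3*2704 = 8112)
-v = -1*8112 = -8112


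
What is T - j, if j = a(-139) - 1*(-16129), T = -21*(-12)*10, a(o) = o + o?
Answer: -13331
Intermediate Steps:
a(o) = 2*o
T = 2520 (T = 252*10 = 2520)
j = 15851 (j = 2*(-139) - 1*(-16129) = -278 + 16129 = 15851)
T - j = 2520 - 1*15851 = 2520 - 15851 = -13331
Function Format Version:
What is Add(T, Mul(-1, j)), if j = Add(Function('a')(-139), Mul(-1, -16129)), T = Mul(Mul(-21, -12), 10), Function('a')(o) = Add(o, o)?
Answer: -13331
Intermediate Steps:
Function('a')(o) = Mul(2, o)
T = 2520 (T = Mul(252, 10) = 2520)
j = 15851 (j = Add(Mul(2, -139), Mul(-1, -16129)) = Add(-278, 16129) = 15851)
Add(T, Mul(-1, j)) = Add(2520, Mul(-1, 15851)) = Add(2520, -15851) = -13331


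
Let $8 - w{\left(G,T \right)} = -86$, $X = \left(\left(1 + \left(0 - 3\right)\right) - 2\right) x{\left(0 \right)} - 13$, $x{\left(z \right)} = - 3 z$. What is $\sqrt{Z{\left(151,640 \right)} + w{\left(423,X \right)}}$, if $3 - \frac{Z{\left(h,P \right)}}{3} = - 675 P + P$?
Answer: $\sqrt{1294183} \approx 1137.6$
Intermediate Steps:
$Z{\left(h,P \right)} = 9 + 2022 P$ ($Z{\left(h,P \right)} = 9 - 3 \left(- 675 P + P\right) = 9 - 3 \left(- 674 P\right) = 9 + 2022 P$)
$X = -13$ ($X = \left(\left(1 + \left(0 - 3\right)\right) - 2\right) \left(\left(-3\right) 0\right) - 13 = \left(\left(1 + \left(0 - 3\right)\right) - 2\right) 0 - 13 = \left(\left(1 - 3\right) - 2\right) 0 - 13 = \left(-2 - 2\right) 0 - 13 = \left(-4\right) 0 - 13 = 0 - 13 = -13$)
$w{\left(G,T \right)} = 94$ ($w{\left(G,T \right)} = 8 - -86 = 8 + 86 = 94$)
$\sqrt{Z{\left(151,640 \right)} + w{\left(423,X \right)}} = \sqrt{\left(9 + 2022 \cdot 640\right) + 94} = \sqrt{\left(9 + 1294080\right) + 94} = \sqrt{1294089 + 94} = \sqrt{1294183}$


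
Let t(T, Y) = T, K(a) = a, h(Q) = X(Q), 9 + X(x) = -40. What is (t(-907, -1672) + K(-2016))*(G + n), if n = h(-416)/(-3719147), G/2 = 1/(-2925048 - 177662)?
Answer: -211324855904/5769717294185 ≈ -0.036627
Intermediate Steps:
X(x) = -49 (X(x) = -9 - 40 = -49)
h(Q) = -49
G = -1/1551355 (G = 2/(-2925048 - 177662) = 2/(-3102710) = 2*(-1/3102710) = -1/1551355 ≈ -6.4460e-7)
n = 49/3719147 (n = -49/(-3719147) = -49*(-1/3719147) = 49/3719147 ≈ 1.3175e-5)
(t(-907, -1672) + K(-2016))*(G + n) = (-907 - 2016)*(-1/1551355 + 49/3719147) = -2923*72297248/5769717294185 = -211324855904/5769717294185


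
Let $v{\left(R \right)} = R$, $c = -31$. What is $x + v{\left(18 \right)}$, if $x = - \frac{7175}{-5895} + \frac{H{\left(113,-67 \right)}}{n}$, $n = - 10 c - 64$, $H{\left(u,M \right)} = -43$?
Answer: $\frac{1840975}{96678} \approx 19.042$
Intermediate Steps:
$n = 246$ ($n = \left(-10\right) \left(-31\right) - 64 = 310 - 64 = 246$)
$x = \frac{100771}{96678}$ ($x = - \frac{7175}{-5895} - \frac{43}{246} = \left(-7175\right) \left(- \frac{1}{5895}\right) - \frac{43}{246} = \frac{1435}{1179} - \frac{43}{246} = \frac{100771}{96678} \approx 1.0423$)
$x + v{\left(18 \right)} = \frac{100771}{96678} + 18 = \frac{1840975}{96678}$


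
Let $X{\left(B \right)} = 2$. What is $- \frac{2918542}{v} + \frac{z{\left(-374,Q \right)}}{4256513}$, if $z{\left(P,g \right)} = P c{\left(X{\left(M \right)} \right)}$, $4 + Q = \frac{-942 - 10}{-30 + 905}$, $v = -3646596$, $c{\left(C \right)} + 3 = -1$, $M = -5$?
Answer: $\frac{6214133635831}{7760891639874} \approx 0.8007$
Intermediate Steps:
$c{\left(C \right)} = -4$ ($c{\left(C \right)} = -3 - 1 = -4$)
$Q = - \frac{636}{125}$ ($Q = -4 + \frac{-942 - 10}{-30 + 905} = -4 - \frac{952}{875} = -4 - \frac{136}{125} = - \frac{636}{125} \approx -5.088$)
$z{\left(P,g \right)} = - 4 P$ ($z{\left(P,g \right)} = P \left(-4\right) = - 4 P$)
$- \frac{2918542}{v} + \frac{z{\left(-374,Q \right)}}{4256513} = - \frac{2918542}{-3646596} + \frac{\left(-4\right) \left(-374\right)}{4256513} = \left(-2918542\right) \left(- \frac{1}{3646596}\right) + 1496 \cdot \frac{1}{4256513} = \frac{1459271}{1823298} + \frac{1496}{4256513} = \frac{6214133635831}{7760891639874}$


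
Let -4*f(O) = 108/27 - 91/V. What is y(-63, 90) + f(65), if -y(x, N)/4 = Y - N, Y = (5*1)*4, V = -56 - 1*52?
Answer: 120437/432 ≈ 278.79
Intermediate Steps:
V = -108 (V = -56 - 52 = -108)
f(O) = -523/432 (f(O) = -(108/27 - 91/(-108))/4 = -(108*(1/27) - 91*(-1/108))/4 = -(4 + 91/108)/4 = -1/4*523/108 = -523/432)
Y = 20 (Y = 5*4 = 20)
y(x, N) = -80 + 4*N (y(x, N) = -4*(20 - N) = -80 + 4*N)
y(-63, 90) + f(65) = (-80 + 4*90) - 523/432 = (-80 + 360) - 523/432 = 280 - 523/432 = 120437/432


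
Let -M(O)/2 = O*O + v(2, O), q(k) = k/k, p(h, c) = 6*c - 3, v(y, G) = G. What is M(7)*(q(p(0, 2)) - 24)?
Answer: 2576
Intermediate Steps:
p(h, c) = -3 + 6*c
q(k) = 1
M(O) = -2*O - 2*O**2 (M(O) = -2*(O*O + O) = -2*(O**2 + O) = -2*(O + O**2) = -2*O - 2*O**2)
M(7)*(q(p(0, 2)) - 24) = (2*7*(-1 - 1*7))*(1 - 24) = (2*7*(-1 - 7))*(-23) = (2*7*(-8))*(-23) = -112*(-23) = 2576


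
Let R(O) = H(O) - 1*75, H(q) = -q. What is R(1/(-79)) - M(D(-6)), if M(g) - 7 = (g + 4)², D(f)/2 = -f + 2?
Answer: -38077/79 ≈ -481.99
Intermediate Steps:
D(f) = 4 - 2*f (D(f) = 2*(-f + 2) = 2*(2 - f) = 4 - 2*f)
R(O) = -75 - O (R(O) = -O - 1*75 = -O - 75 = -75 - O)
M(g) = 7 + (4 + g)² (M(g) = 7 + (g + 4)² = 7 + (4 + g)²)
R(1/(-79)) - M(D(-6)) = (-75 - 1/(-79)) - (7 + (4 + (4 - 2*(-6)))²) = (-75 - 1*(-1/79)) - (7 + (4 + (4 + 12))²) = (-75 + 1/79) - (7 + (4 + 16)²) = -5924/79 - (7 + 20²) = -5924/79 - (7 + 400) = -5924/79 - 1*407 = -5924/79 - 407 = -38077/79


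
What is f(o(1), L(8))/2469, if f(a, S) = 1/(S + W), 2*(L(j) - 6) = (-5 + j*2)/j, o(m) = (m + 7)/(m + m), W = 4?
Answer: 16/422199 ≈ 3.7897e-5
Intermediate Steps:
o(m) = (7 + m)/(2*m) (o(m) = (7 + m)/((2*m)) = (7 + m)*(1/(2*m)) = (7 + m)/(2*m))
L(j) = 6 + (-5 + 2*j)/(2*j) (L(j) = 6 + ((-5 + j*2)/j)/2 = 6 + ((-5 + 2*j)/j)/2 = 6 + (-5 + 2*j)/(2*j))
f(a, S) = 1/(4 + S) (f(a, S) = 1/(S + 4) = 1/(4 + S))
f(o(1), L(8))/2469 = 1/((4 + (7 - 5/2/8))*2469) = (1/2469)/(4 + (7 - 5/2*⅛)) = (1/2469)/(4 + (7 - 5/16)) = (1/2469)/(4 + 107/16) = (1/2469)/(171/16) = (16/171)*(1/2469) = 16/422199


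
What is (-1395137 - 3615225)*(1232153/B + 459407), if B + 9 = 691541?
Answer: -795885666514020537/345766 ≈ -2.3018e+12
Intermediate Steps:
B = 691532 (B = -9 + 691541 = 691532)
(-1395137 - 3615225)*(1232153/B + 459407) = (-1395137 - 3615225)*(1232153/691532 + 459407) = -5010362*(1232153*(1/691532) + 459407) = -5010362*(1232153/691532 + 459407) = -5010362*317695873677/691532 = -795885666514020537/345766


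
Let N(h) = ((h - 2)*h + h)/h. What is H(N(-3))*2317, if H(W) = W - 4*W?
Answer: 27804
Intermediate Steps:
N(h) = (h + h*(-2 + h))/h (N(h) = ((-2 + h)*h + h)/h = (h*(-2 + h) + h)/h = (h + h*(-2 + h))/h)
H(W) = -3*W (H(W) = W - 4*W = -3*W)
H(N(-3))*2317 = -3*(-1 - 3)*2317 = -3*(-4)*2317 = 12*2317 = 27804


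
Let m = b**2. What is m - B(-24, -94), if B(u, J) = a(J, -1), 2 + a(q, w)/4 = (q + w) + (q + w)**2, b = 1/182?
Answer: -1182924287/33124 ≈ -35712.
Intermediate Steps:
b = 1/182 ≈ 0.0054945
a(q, w) = -8 + 4*q + 4*w + 4*(q + w)**2 (a(q, w) = -8 + 4*((q + w) + (q + w)**2) = -8 + 4*(q + w + (q + w)**2) = -8 + (4*q + 4*w + 4*(q + w)**2) = -8 + 4*q + 4*w + 4*(q + w)**2)
B(u, J) = -12 + 4*J + 4*(-1 + J)**2 (B(u, J) = -8 + 4*J + 4*(-1) + 4*(J - 1)**2 = -8 + 4*J - 4 + 4*(-1 + J)**2 = -12 + 4*J + 4*(-1 + J)**2)
m = 1/33124 (m = (1/182)**2 = 1/33124 ≈ 3.0190e-5)
m - B(-24, -94) = 1/33124 - (-8 - 4*(-94) + 4*(-94)**2) = 1/33124 - (-8 + 376 + 4*8836) = 1/33124 - (-8 + 376 + 35344) = 1/33124 - 1*35712 = 1/33124 - 35712 = -1182924287/33124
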